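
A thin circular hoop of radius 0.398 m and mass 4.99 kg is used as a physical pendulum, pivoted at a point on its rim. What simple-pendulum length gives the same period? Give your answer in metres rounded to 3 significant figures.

The equivalent simple-pendulum length is L_eq = I/(md), where I is about the pivot and d = 0.3980 m.
I_cm = mR² = 0.7904 kg·m², so I = I_cm + md² = 0.7904 + 0.7904 = 1.581 kg·m².
L_eq = 1.581/(4.99 × 0.3980) = 0.796 m.

0.796 m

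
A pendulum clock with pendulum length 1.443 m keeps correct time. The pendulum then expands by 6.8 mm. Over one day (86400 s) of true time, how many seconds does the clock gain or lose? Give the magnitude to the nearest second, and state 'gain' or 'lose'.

lose 203 s

T ∝ √L, so T'/T = √(1.44980/1.443) = 1.00235.
In 86400 s of true time the clock registers 86400/1.00235 = 86197.1 s, so it loses 203 s.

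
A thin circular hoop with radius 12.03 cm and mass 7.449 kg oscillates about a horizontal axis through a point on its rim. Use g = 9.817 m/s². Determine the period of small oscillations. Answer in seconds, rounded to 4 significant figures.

I_cm = mr² = 0.10780 kg·m². The pivot is at distance d = 0.1203 m from the centre of mass.
By the parallel-axis theorem, I = I_cm + md² = 0.10780 + 0.10780 = 0.21561 kg·m².
T = 2π√(I/(mgd)) = 2π√(0.21561/(7.449 × 9.817 × 0.1203)) = 0.9836 s.

0.9836 s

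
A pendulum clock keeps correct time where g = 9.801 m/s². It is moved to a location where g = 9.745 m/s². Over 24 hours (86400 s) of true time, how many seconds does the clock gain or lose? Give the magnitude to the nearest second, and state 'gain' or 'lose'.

The clock's period scales as T ∝ 1/√g, so T'/T = √(9.801/9.745) = 1.00287.
In 86400 s of true time the clock registers 86400/1.00287 = 86152.8 s, so it loses 247 s.

lose 247 s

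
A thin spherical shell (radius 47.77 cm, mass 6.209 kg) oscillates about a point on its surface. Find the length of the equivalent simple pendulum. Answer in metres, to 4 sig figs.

0.7962 m

The equivalent simple-pendulum length is L_eq = I/(md), where I is about the pivot and d = 0.47770 m.
I_cm = (2/3)mR² = 0.94458 kg·m², so I = I_cm + md² = 0.94458 + 1.4169 = 2.3615 kg·m².
L_eq = 2.3615/(6.209 × 0.47770) = 0.7962 m.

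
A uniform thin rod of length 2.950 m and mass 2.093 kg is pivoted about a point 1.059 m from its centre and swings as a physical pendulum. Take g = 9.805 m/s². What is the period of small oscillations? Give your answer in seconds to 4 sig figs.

For a physical pendulum T = 2π√(I/(mgd)), with d = 1.0590 m from pivot to centre of mass.
I_cm = mL²/12 = 2.093 × 2.950²/12 = 1.5179 kg·m²; I = I_cm + md² = 1.5179 + 2.093 × 1.0590² = 3.8651 kg·m².
T = 2π√(3.8651/(2.093 × 9.805 × 1.0590)) = 2.650 s.

2.650 s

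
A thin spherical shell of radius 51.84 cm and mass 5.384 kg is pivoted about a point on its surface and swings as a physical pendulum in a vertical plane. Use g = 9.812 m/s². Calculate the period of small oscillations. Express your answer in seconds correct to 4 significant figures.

I_cm = (2/3)mr² = 0.96459 kg·m². The pivot is at distance d = 0.5184 m from the centre of mass.
By the parallel-axis theorem, I = I_cm + md² = 0.96459 + 1.4469 = 2.4115 kg·m².
T = 2π√(I/(mgd)) = 2π√(2.4115/(5.384 × 9.812 × 0.5184)) = 1.864 s.

1.864 s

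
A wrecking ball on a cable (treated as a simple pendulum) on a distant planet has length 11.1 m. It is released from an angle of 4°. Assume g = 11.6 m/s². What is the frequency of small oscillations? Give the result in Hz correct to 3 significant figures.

T = 2π√(L/g) = 2π√(11.1/11.6) = 6.146 s, so f = 1/T = 0.163 Hz.

0.163 Hz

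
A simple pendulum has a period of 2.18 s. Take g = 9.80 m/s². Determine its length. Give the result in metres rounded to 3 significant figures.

From T = 2π√(L/g), L = gT²/(4π²) = 9.80 × 2.180²/(4π²) = 1.18 m.

1.18 m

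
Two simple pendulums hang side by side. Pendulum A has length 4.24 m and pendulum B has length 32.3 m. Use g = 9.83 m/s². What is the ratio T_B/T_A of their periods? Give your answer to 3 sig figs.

2.76

T ∝ √L, so T_B/T_A = √(L_B/L_A) = √(32.3/4.24) = 2.76.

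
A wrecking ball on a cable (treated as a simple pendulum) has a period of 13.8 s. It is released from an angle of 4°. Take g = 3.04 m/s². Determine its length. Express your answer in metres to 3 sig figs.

14.7 m

From T = 2π√(L/g), L = gT²/(4π²) = 3.04 × 13.80²/(4π²) = 14.7 m.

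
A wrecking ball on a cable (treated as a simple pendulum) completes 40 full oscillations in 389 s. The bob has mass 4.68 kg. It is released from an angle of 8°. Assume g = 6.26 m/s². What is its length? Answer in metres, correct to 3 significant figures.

15.0 m

T = 389/40 = 9.725 s.
From T = 2π√(L/g), L = gT²/(4π²) = 6.26 × 9.725²/(4π²) = 15.0 m.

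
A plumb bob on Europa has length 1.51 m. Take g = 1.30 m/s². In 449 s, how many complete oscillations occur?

T = 2π√(L/g) = 2π√(1.51/1.30) = 6.772 s.
Number of complete oscillations = ⌊449/6.772⌋ = ⌊66.31⌋ = 66.

66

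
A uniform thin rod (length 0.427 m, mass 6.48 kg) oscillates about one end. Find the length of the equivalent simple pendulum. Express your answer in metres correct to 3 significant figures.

0.285 m

The equivalent simple-pendulum length is L_eq = I/(md), where I is about the pivot and d = 0.2135 m.
I_cm = (1/12)mL² = 0.09846 kg·m², so I = I_cm + md² = 0.09846 + 0.2954 = 0.3938 kg·m².
L_eq = 0.3938/(6.48 × 0.2135) = 0.285 m.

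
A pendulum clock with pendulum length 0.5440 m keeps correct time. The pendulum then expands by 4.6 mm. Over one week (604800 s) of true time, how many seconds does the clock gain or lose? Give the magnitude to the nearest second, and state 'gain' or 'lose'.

lose 2541 s

T ∝ √L, so T'/T = √(0.54860/0.5440) = 1.00422.
In 604800 s of true time the clock registers 604800/1.00422 = 602259.0 s, so it loses 2541 s.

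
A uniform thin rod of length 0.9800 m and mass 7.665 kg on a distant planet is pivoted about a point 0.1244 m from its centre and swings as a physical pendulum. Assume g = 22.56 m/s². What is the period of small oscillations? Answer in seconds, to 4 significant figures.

For a physical pendulum T = 2π√(I/(mgd)), with d = 0.12440 m from pivot to centre of mass.
I_cm = mL²/12 = 7.665 × 0.9800²/12 = 0.61346 kg·m²; I = I_cm + md² = 0.61346 + 7.665 × 0.12440² = 0.73207 kg·m².
T = 2π√(0.73207/(7.665 × 22.56 × 0.12440)) = 1.159 s.

1.159 s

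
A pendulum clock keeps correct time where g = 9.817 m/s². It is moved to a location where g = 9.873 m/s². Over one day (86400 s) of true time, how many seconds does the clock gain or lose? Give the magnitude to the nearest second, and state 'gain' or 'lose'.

gain 246 s

The clock's period scales as T ∝ 1/√g, so T'/T = √(9.817/9.873) = 0.997160.
In 86400 s of true time the clock registers 86400/0.997160 = 86646.1 s, so it gains 246 s.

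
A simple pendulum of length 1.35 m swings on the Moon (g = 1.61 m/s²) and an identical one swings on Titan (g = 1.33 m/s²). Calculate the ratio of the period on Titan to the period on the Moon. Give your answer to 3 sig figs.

T ∝ 1/√g, so T₂/T₁ = √(g₁/g₂) = √(1.61/1.33) = 1.10.

1.10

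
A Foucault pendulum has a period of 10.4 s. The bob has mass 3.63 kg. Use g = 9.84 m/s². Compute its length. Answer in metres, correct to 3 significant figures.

27.0 m

From T = 2π√(L/g), L = gT²/(4π²) = 9.84 × 10.40²/(4π²) = 27.0 m.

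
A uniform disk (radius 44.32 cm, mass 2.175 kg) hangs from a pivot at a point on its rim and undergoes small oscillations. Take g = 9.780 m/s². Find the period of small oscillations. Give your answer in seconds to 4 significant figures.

1.638 s

I_cm = ½mr² = 0.21361 kg·m². The pivot is at distance d = 0.4432 m from the centre of mass.
By the parallel-axis theorem, I = I_cm + md² = 0.21361 + 0.42723 = 0.64084 kg·m².
T = 2π√(I/(mgd)) = 2π√(0.64084/(2.175 × 9.780 × 0.4432)) = 1.638 s.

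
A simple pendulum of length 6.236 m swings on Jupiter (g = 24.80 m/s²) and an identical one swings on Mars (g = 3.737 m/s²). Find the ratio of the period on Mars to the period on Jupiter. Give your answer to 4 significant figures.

2.576

T ∝ 1/√g, so T₂/T₁ = √(g₁/g₂) = √(24.80/3.737) = 2.576.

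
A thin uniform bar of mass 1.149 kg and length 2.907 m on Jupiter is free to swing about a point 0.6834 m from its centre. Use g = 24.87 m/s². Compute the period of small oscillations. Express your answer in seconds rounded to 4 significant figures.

For a physical pendulum T = 2π√(I/(mgd)), with d = 0.68340 m from pivot to centre of mass.
I_cm = mL²/12 = 1.149 × 2.907²/12 = 0.80915 kg·m²; I = I_cm + md² = 0.80915 + 1.149 × 0.68340² = 1.3458 kg·m².
T = 2π√(1.3458/(1.149 × 24.87 × 0.68340)) = 1.649 s.

1.649 s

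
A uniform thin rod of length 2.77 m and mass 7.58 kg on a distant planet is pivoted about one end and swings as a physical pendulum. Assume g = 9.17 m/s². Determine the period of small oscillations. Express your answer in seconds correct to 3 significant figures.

2.82 s

For a physical pendulum T = 2π√(I/(mgd)), with d = 1.385 m from pivot to centre of mass.
I_cm = mL²/12 = 7.58 × 2.77²/12 = 4.847 kg·m²; I = I_cm + md² = 4.847 + 7.58 × 1.385² = 19.39 kg·m².
T = 2π√(19.39/(7.58 × 9.17 × 1.385)) = 2.82 s.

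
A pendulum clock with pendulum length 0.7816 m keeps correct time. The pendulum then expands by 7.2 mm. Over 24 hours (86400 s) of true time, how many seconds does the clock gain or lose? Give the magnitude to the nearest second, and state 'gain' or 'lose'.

lose 395 s

T ∝ √L, so T'/T = √(0.78880/0.7816) = 1.00460.
In 86400 s of true time the clock registers 86400/1.00460 = 86004.8 s, so it loses 395 s.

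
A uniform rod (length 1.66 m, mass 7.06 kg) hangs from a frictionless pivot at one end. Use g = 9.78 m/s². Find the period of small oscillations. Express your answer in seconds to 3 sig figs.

For a physical pendulum T = 2π√(I/(mgd)), with d = 0.8300 m from pivot to centre of mass.
I_cm = mL²/12 = 7.06 × 1.66²/12 = 1.621 kg·m²; I = I_cm + md² = 1.621 + 7.06 × 0.8300² = 6.485 kg·m².
T = 2π√(6.485/(7.06 × 9.78 × 0.8300)) = 2.11 s.

2.11 s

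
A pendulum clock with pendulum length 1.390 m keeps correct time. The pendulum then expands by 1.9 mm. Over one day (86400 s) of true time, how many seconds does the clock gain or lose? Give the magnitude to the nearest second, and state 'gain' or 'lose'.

T ∝ √L, so T'/T = √(1.39190/1.390) = 1.00068.
In 86400 s of true time the clock registers 86400/1.00068 = 86341.0 s, so it loses 59 s.

lose 59 s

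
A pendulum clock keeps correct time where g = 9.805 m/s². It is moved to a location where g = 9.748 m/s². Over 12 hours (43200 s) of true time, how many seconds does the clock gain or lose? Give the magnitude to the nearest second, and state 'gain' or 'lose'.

lose 126 s

The clock's period scales as T ∝ 1/√g, so T'/T = √(9.805/9.748) = 1.00292.
In 43200 s of true time the clock registers 43200/1.00292 = 43074.2 s, so it loses 126 s.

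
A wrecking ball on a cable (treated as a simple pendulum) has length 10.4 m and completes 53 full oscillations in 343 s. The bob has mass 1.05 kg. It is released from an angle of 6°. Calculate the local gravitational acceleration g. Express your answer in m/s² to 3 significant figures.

9.80 m/s²

T = 343/53 = 6.472 s.
From T = 2π√(L/g), g = 4π²L/T² = 4π² × 10.4/6.472² = 9.80 m/s².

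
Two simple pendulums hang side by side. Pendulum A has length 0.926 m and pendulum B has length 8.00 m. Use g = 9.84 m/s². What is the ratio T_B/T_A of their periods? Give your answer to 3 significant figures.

2.94

T ∝ √L, so T_B/T_A = √(L_B/L_A) = √(8.00/0.926) = 2.94.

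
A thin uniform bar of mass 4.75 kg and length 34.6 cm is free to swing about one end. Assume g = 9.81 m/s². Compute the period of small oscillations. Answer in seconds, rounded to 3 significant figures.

0.963 s

For a physical pendulum T = 2π√(I/(mgd)), with d = 0.1730 m from pivot to centre of mass.
I_cm = mL²/12 = 4.75 × 0.346²/12 = 0.04739 kg·m²; I = I_cm + md² = 0.04739 + 4.75 × 0.1730² = 0.1896 kg·m².
T = 2π√(0.1896/(4.75 × 9.81 × 0.1730)) = 0.963 s.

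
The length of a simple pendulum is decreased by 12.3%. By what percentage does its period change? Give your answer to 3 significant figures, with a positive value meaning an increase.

-6.35%

T ∝ √L, so T'/T = √(0.8770) = 0.9365.
Percentage change in T = (0.9365 − 1) × 100% = -6.35%.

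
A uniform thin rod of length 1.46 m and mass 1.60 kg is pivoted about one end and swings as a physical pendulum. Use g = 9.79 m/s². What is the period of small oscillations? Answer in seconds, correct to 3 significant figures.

For a physical pendulum T = 2π√(I/(mgd)), with d = 0.7300 m from pivot to centre of mass.
I_cm = mL²/12 = 1.60 × 1.46²/12 = 0.2842 kg·m²; I = I_cm + md² = 0.2842 + 1.60 × 0.7300² = 1.137 kg·m².
T = 2π√(1.137/(1.60 × 9.79 × 0.7300)) = 1.98 s.

1.98 s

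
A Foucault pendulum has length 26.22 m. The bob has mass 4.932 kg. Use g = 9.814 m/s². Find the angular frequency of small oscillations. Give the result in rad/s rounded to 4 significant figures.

0.6118 rad/s

ω = √(g/L) = √(9.814/26.22) = 0.6118 rad/s.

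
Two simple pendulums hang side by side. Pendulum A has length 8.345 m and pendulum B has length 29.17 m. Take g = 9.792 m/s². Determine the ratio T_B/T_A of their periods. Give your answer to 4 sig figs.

1.870

T ∝ √L, so T_B/T_A = √(L_B/L_A) = √(29.17/8.345) = 1.870.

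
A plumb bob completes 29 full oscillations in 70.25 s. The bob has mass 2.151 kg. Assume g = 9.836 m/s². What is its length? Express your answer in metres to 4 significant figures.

T = 70.25/29 = 2.4224 s.
From T = 2π√(L/g), L = gT²/(4π²) = 9.836 × 2.4224²/(4π²) = 1.462 m.

1.462 m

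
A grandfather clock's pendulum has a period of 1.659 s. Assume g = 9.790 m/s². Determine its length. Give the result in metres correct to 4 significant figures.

From T = 2π√(L/g), L = gT²/(4π²) = 9.790 × 1.6590²/(4π²) = 0.6825 m.

0.6825 m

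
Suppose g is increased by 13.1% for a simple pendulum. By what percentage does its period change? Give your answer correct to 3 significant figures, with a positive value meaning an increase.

T ∝ 1/√g, so T'/T = 1/√(1.131) = 0.9403.
Percentage change in T = (0.9403 − 1) × 100% = -5.97%.

-5.97%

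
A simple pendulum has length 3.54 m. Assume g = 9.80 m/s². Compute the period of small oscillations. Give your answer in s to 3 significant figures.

T = 2π√(L/g) = 2π√(3.54/9.80) = 2π × 0.6010 = 3.78 s.

3.78 s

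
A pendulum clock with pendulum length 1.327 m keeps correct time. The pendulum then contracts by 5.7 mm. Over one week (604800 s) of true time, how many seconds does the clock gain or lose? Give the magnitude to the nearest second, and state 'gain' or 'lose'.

T ∝ √L, so T'/T = √(1.32130/1.327) = 0.997850.
In 604800 s of true time the clock registers 604800/0.997850 = 606103.1 s, so it gains 1303 s.

gain 1303 s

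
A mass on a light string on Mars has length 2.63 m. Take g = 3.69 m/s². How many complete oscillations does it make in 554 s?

104

T = 2π√(L/g) = 2π√(2.63/3.69) = 5.305 s.
Number of complete oscillations = ⌊554/5.305⌋ = ⌊104.4⌋ = 104.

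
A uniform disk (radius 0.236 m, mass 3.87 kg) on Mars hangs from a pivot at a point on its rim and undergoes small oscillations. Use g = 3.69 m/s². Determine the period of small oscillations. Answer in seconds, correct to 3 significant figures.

I_cm = ½mr² = 0.1078 kg·m². The pivot is at distance d = 0.236 m from the centre of mass.
By the parallel-axis theorem, I = I_cm + md² = 0.1078 + 0.2155 = 0.3233 kg·m².
T = 2π√(I/(mgd)) = 2π√(0.3233/(3.87 × 3.69 × 0.236)) = 1.95 s.

1.95 s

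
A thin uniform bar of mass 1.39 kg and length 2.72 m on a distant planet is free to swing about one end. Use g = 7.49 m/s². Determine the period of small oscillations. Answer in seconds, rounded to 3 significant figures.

For a physical pendulum T = 2π√(I/(mgd)), with d = 1.360 m from pivot to centre of mass.
I_cm = mL²/12 = 1.39 × 2.72²/12 = 0.8570 kg·m²; I = I_cm + md² = 0.8570 + 1.39 × 1.360² = 3.428 kg·m².
T = 2π√(3.428/(1.39 × 7.49 × 1.360)) = 3.09 s.

3.09 s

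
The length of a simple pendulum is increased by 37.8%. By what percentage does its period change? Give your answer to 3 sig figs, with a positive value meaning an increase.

17.4%

T ∝ √L, so T'/T = √(1.378) = 1.174.
Percentage change in T = (1.174 − 1) × 100% = 17.4%.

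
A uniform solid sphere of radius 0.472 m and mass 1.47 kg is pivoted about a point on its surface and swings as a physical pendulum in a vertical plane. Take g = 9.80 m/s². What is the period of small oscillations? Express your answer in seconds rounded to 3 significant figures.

I_cm = (2/5)mr² = 0.1310 kg·m². The pivot is at distance d = 0.472 m from the centre of mass.
By the parallel-axis theorem, I = I_cm + md² = 0.1310 + 0.3275 = 0.4585 kg·m².
T = 2π√(I/(mgd)) = 2π√(0.4585/(1.47 × 9.80 × 0.472)) = 1.63 s.

1.63 s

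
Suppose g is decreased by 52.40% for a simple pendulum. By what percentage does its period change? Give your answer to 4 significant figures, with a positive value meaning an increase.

44.94%

T ∝ 1/√g, so T'/T = 1/√(0.47600) = 1.4494.
Percentage change in T = (1.4494 − 1) × 100% = 44.94%.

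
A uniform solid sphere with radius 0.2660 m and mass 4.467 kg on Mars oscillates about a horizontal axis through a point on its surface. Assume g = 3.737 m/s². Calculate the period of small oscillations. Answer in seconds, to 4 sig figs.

I_cm = (2/5)mr² = 0.12643 kg·m². The pivot is at distance d = 0.2660 m from the centre of mass.
By the parallel-axis theorem, I = I_cm + md² = 0.12643 + 0.31607 = 0.44249 kg·m².
T = 2π√(I/(mgd)) = 2π√(0.44249/(4.467 × 3.737 × 0.2660)) = 1.983 s.

1.983 s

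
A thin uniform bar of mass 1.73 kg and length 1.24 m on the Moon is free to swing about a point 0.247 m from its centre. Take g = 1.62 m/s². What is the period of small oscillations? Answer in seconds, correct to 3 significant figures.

4.32 s

For a physical pendulum T = 2π√(I/(mgd)), with d = 0.2470 m from pivot to centre of mass.
I_cm = mL²/12 = 1.73 × 1.24²/12 = 0.2217 kg·m²; I = I_cm + md² = 0.2217 + 1.73 × 0.2470² = 0.3272 kg·m².
T = 2π√(0.3272/(1.73 × 1.62 × 0.2470)) = 4.32 s.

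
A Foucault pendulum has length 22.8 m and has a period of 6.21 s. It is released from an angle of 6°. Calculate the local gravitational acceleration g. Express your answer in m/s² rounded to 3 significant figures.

23.3 m/s²

From T = 2π√(L/g), g = 4π²L/T² = 4π² × 22.8/6.210² = 23.3 m/s².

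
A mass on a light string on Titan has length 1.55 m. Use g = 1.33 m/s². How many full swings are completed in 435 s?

T = 2π√(L/g) = 2π√(1.55/1.33) = 6.783 s.
Number of complete oscillations = ⌊435/6.783⌋ = ⌊64.13⌋ = 64.

64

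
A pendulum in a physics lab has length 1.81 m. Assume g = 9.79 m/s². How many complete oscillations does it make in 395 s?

T = 2π√(L/g) = 2π√(1.81/9.79) = 2.702 s.
Number of complete oscillations = ⌊395/2.702⌋ = ⌊146.2⌋ = 146.

146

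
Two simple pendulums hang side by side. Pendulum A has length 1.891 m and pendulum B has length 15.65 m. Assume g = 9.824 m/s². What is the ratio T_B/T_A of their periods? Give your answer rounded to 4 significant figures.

T ∝ √L, so T_B/T_A = √(L_B/L_A) = √(15.65/1.891) = 2.877.

2.877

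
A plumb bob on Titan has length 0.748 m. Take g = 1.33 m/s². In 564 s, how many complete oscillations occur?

119

T = 2π√(L/g) = 2π√(0.748/1.33) = 4.712 s.
Number of complete oscillations = ⌊564/4.712⌋ = ⌊119.7⌋ = 119.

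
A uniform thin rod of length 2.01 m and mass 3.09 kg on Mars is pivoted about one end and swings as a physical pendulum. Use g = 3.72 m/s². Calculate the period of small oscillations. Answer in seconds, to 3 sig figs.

3.77 s

For a physical pendulum T = 2π√(I/(mgd)), with d = 1.005 m from pivot to centre of mass.
I_cm = mL²/12 = 3.09 × 2.01²/12 = 1.040 kg·m²; I = I_cm + md² = 1.040 + 3.09 × 1.005² = 4.161 kg·m².
T = 2π√(4.161/(3.09 × 3.72 × 1.005)) = 3.77 s.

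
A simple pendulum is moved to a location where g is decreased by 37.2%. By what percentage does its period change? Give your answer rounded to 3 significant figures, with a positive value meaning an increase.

T ∝ 1/√g, so T'/T = 1/√(0.6280) = 1.262.
Percentage change in T = (1.262 − 1) × 100% = 26.2%.

26.2%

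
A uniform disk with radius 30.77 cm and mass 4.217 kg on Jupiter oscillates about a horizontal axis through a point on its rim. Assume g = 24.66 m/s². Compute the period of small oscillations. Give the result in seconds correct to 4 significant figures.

0.8596 s

I_cm = ½mr² = 0.19963 kg·m². The pivot is at distance d = 0.3077 m from the centre of mass.
By the parallel-axis theorem, I = I_cm + md² = 0.19963 + 0.39926 = 0.59889 kg·m².
T = 2π√(I/(mgd)) = 2π√(0.59889/(4.217 × 24.66 × 0.3077)) = 0.8596 s.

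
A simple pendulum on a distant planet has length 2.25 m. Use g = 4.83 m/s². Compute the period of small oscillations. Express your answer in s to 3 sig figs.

T = 2π√(L/g) = 2π√(2.25/4.83) = 2π × 0.6825 = 4.29 s.

4.29 s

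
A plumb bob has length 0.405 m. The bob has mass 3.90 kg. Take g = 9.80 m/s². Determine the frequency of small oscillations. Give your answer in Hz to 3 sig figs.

T = 2π√(L/g) = 2π√(0.405/9.80) = 1.277 s, so f = 1/T = 0.783 Hz.

0.783 Hz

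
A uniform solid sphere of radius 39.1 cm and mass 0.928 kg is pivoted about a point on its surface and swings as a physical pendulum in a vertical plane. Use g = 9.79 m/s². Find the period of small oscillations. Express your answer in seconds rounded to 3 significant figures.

1.49 s

I_cm = (2/5)mr² = 0.05675 kg·m². The pivot is at distance d = 0.391 m from the centre of mass.
By the parallel-axis theorem, I = I_cm + md² = 0.05675 + 0.1419 = 0.1986 kg·m².
T = 2π√(I/(mgd)) = 2π√(0.1986/(0.928 × 9.79 × 0.391)) = 1.49 s.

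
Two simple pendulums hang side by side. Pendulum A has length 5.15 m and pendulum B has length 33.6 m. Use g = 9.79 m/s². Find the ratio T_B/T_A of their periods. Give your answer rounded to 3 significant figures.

T ∝ √L, so T_B/T_A = √(L_B/L_A) = √(33.6/5.15) = 2.55.

2.55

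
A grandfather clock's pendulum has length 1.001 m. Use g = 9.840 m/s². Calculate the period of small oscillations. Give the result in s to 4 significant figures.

2.004 s

T = 2π√(L/g) = 2π√(1.001/9.840) = 2π × 0.31895 = 2.004 s.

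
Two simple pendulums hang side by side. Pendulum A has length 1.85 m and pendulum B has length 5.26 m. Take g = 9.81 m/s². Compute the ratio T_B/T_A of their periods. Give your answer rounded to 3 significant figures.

1.69

T ∝ √L, so T_B/T_A = √(L_B/L_A) = √(5.26/1.85) = 1.69.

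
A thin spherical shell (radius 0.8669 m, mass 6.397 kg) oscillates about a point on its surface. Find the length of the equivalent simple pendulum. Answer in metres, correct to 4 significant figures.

The equivalent simple-pendulum length is L_eq = I/(md), where I is about the pivot and d = 0.86690 m.
I_cm = (2/3)mR² = 3.2050 kg·m², so I = I_cm + md² = 3.2050 + 4.8074 = 8.0124 kg·m².
L_eq = 8.0124/(6.397 × 0.86690) = 1.445 m.

1.445 m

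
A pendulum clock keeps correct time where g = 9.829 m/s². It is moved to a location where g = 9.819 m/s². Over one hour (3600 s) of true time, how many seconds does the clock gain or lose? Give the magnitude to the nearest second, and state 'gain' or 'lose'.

lose 2 s

The clock's period scales as T ∝ 1/√g, so T'/T = √(9.829/9.819) = 1.00051.
In 3600 s of true time the clock registers 3600/1.00051 = 3598.2 s, so it loses 2 s.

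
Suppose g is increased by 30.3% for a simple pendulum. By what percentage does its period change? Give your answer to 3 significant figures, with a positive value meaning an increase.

-12.4%

T ∝ 1/√g, so T'/T = 1/√(1.303) = 0.8760.
Percentage change in T = (0.8760 − 1) × 100% = -12.4%.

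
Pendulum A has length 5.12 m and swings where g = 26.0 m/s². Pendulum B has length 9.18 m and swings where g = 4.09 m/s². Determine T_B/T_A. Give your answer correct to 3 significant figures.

T = 2π√(L/g), so T_B/T_A = √((L_B/g_B)/(L_A/g_A)) = √((9.18/4.09)/(5.12/26.0)) = 3.38.

3.38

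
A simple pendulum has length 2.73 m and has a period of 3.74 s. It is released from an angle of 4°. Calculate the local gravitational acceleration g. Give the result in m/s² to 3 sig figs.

From T = 2π√(L/g), g = 4π²L/T² = 4π² × 2.73/3.740² = 7.71 m/s².

7.71 m/s²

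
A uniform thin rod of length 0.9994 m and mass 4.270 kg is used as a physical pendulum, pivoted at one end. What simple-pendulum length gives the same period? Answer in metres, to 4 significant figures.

The equivalent simple-pendulum length is L_eq = I/(md), where I is about the pivot and d = 0.49970 m.
I_cm = (1/12)mL² = 0.35541 kg·m², so I = I_cm + md² = 0.35541 + 1.0662 = 1.4216 kg·m².
L_eq = 1.4216/(4.270 × 0.49970) = 0.6663 m.

0.6663 m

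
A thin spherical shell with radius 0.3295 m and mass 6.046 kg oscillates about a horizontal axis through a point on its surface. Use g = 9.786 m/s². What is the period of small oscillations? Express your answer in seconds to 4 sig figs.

1.488 s

I_cm = (2/3)mr² = 0.43761 kg·m². The pivot is at distance d = 0.3295 m from the centre of mass.
By the parallel-axis theorem, I = I_cm + md² = 0.43761 + 0.65642 = 1.0940 kg·m².
T = 2π√(I/(mgd)) = 2π√(1.0940/(6.046 × 9.786 × 0.3295)) = 1.488 s.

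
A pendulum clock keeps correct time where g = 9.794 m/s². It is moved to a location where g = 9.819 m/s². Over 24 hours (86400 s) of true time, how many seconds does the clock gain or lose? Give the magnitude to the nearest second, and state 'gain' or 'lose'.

gain 110 s

The clock's period scales as T ∝ 1/√g, so T'/T = √(9.794/9.819) = 0.998726.
In 86400 s of true time the clock registers 86400/0.998726 = 86510.2 s, so it gains 110 s.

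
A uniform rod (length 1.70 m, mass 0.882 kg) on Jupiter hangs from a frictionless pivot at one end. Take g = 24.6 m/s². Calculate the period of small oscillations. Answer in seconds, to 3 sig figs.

1.35 s

For a physical pendulum T = 2π√(I/(mgd)), with d = 0.8500 m from pivot to centre of mass.
I_cm = mL²/12 = 0.882 × 1.70²/12 = 0.2124 kg·m²; I = I_cm + md² = 0.2124 + 0.882 × 0.8500² = 0.8497 kg·m².
T = 2π√(0.8497/(0.882 × 24.6 × 0.8500)) = 1.35 s.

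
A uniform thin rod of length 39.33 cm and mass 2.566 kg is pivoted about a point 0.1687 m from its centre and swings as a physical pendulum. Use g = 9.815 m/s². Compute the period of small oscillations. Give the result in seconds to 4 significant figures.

0.9929 s

For a physical pendulum T = 2π√(I/(mgd)), with d = 0.16870 m from pivot to centre of mass.
I_cm = mL²/12 = 2.566 × 0.3933²/12 = 0.033077 kg·m²; I = I_cm + md² = 0.033077 + 2.566 × 0.16870² = 0.10610 kg·m².
T = 2π√(0.10610/(2.566 × 9.815 × 0.16870)) = 0.9929 s.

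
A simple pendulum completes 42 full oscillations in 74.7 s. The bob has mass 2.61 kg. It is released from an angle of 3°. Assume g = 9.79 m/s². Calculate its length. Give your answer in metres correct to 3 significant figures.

0.784 m

T = 74.7/42 = 1.779 s.
From T = 2π√(L/g), L = gT²/(4π²) = 9.79 × 1.779²/(4π²) = 0.784 m.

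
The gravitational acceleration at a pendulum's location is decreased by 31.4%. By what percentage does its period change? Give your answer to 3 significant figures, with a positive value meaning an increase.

T ∝ 1/√g, so T'/T = 1/√(0.6860) = 1.207.
Percentage change in T = (1.207 − 1) × 100% = 20.7%.

20.7%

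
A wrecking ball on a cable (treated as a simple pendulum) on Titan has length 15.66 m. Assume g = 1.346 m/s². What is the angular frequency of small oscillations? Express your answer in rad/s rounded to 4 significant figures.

0.2932 rad/s

ω = √(g/L) = √(1.346/15.66) = 0.2932 rad/s.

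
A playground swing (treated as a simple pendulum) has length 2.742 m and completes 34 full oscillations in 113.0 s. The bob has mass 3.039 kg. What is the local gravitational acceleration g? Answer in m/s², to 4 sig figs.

T = 113.0/34 = 3.3235 s.
From T = 2π√(L/g), g = 4π²L/T² = 4π² × 2.742/3.3235² = 9.800 m/s².

9.800 m/s²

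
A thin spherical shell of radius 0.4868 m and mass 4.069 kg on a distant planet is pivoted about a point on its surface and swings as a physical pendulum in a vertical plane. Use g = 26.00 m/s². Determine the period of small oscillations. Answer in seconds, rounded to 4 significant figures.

I_cm = (2/3)mr² = 0.64283 kg·m². The pivot is at distance d = 0.4868 m from the centre of mass.
By the parallel-axis theorem, I = I_cm + md² = 0.64283 + 0.96425 = 1.6071 kg·m².
T = 2π√(I/(mgd)) = 2π√(1.6071/(4.069 × 26.00 × 0.4868)) = 1.110 s.

1.110 s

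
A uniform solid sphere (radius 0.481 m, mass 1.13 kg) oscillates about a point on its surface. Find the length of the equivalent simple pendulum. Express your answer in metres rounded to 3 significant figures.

0.673 m

The equivalent simple-pendulum length is L_eq = I/(md), where I is about the pivot and d = 0.4810 m.
I_cm = (2/5)mR² = 0.1046 kg·m², so I = I_cm + md² = 0.1046 + 0.2614 = 0.3660 kg·m².
L_eq = 0.3660/(1.13 × 0.4810) = 0.673 m.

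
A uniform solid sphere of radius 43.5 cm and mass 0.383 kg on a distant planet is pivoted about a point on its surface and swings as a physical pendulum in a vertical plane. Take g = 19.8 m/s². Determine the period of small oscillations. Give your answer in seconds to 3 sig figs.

I_cm = (2/5)mr² = 0.02899 kg·m². The pivot is at distance d = 0.435 m from the centre of mass.
By the parallel-axis theorem, I = I_cm + md² = 0.02899 + 0.07247 = 0.1015 kg·m².
T = 2π√(I/(mgd)) = 2π√(0.1015/(0.383 × 19.8 × 0.435)) = 1.10 s.

1.10 s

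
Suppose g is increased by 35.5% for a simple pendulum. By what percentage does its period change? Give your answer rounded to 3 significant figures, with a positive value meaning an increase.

-14.1%

T ∝ 1/√g, so T'/T = 1/√(1.355) = 0.8591.
Percentage change in T = (0.8591 − 1) × 100% = -14.1%.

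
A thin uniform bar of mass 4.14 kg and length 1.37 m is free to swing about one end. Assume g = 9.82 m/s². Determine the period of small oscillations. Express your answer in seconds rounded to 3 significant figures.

1.92 s

For a physical pendulum T = 2π√(I/(mgd)), with d = 0.6850 m from pivot to centre of mass.
I_cm = mL²/12 = 4.14 × 1.37²/12 = 0.6475 kg·m²; I = I_cm + md² = 0.6475 + 4.14 × 0.6850² = 2.590 kg·m².
T = 2π√(2.590/(4.14 × 9.82 × 0.6850)) = 1.92 s.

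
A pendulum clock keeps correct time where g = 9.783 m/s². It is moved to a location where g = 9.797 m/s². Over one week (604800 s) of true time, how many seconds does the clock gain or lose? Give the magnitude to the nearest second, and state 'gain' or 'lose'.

The clock's period scales as T ∝ 1/√g, so T'/T = √(9.783/9.797) = 0.999285.
In 604800 s of true time the clock registers 604800/0.999285 = 605232.6 s, so it gains 433 s.

gain 433 s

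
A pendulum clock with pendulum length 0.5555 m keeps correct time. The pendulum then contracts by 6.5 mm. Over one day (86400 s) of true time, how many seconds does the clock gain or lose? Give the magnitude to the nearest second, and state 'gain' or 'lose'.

T ∝ √L, so T'/T = √(0.54900/0.5555) = 0.994132.
In 86400 s of true time the clock registers 86400/0.994132 = 86910.0 s, so it gains 510 s.

gain 510 s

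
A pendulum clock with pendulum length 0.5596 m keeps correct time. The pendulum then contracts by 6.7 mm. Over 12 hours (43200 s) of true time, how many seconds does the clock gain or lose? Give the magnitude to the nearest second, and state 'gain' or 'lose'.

T ∝ √L, so T'/T = √(0.55290/0.5596) = 0.993996.
In 43200 s of true time the clock registers 43200/0.993996 = 43461.0 s, so it gains 261 s.

gain 261 s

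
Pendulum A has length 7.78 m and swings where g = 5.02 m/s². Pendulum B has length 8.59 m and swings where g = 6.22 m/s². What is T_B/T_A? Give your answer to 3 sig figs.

T = 2π√(L/g), so T_B/T_A = √((L_B/g_B)/(L_A/g_A)) = √((8.59/6.22)/(7.78/5.02)) = 0.944.

0.944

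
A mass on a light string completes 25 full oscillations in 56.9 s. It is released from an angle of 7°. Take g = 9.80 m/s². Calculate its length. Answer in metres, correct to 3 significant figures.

1.29 m

T = 56.9/25 = 2.276 s.
From T = 2π√(L/g), L = gT²/(4π²) = 9.80 × 2.276²/(4π²) = 1.29 m.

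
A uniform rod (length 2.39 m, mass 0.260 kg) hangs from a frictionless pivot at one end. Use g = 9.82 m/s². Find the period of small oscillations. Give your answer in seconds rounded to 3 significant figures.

2.53 s

For a physical pendulum T = 2π√(I/(mgd)), with d = 1.195 m from pivot to centre of mass.
I_cm = mL²/12 = 0.260 × 2.39²/12 = 0.1238 kg·m²; I = I_cm + md² = 0.1238 + 0.260 × 1.195² = 0.4950 kg·m².
T = 2π√(0.4950/(0.260 × 9.82 × 1.195)) = 2.53 s.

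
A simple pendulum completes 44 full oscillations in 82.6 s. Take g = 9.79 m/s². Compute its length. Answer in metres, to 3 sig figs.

T = 82.6/44 = 1.877 s.
From T = 2π√(L/g), L = gT²/(4π²) = 9.79 × 1.877²/(4π²) = 0.874 m.

0.874 m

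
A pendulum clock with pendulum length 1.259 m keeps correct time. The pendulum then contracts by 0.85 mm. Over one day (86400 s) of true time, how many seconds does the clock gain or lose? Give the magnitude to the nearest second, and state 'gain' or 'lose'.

T ∝ √L, so T'/T = √(1.25815/1.259) = 0.999662.
In 86400 s of true time the clock registers 86400/0.999662 = 86429.2 s, so it gains 29 s.

gain 29 s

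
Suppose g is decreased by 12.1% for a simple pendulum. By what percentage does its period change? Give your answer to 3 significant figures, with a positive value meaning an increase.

6.66%

T ∝ 1/√g, so T'/T = 1/√(0.8790) = 1.067.
Percentage change in T = (1.067 − 1) × 100% = 6.66%.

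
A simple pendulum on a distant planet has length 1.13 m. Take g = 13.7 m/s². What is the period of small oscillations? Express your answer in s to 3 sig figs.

1.80 s

T = 2π√(L/g) = 2π√(1.13/13.7) = 2π × 0.2872 = 1.80 s.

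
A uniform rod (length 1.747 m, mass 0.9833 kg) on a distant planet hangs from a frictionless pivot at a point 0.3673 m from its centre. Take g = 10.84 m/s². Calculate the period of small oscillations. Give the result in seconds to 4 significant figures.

For a physical pendulum T = 2π√(I/(mgd)), with d = 0.36730 m from pivot to centre of mass.
I_cm = mL²/12 = 0.9833 × 1.747²/12 = 0.25009 kg·m²; I = I_cm + md² = 0.25009 + 0.9833 × 0.36730² = 0.38274 kg·m².
T = 2π√(0.38274/(0.9833 × 10.84 × 0.36730)) = 1.965 s.

1.965 s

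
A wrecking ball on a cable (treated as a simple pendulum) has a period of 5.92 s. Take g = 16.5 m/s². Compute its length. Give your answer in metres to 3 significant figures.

From T = 2π√(L/g), L = gT²/(4π²) = 16.5 × 5.920²/(4π²) = 14.6 m.

14.6 m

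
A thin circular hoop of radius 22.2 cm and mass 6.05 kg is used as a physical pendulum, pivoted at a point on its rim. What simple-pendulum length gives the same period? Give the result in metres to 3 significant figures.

The equivalent simple-pendulum length is L_eq = I/(md), where I is about the pivot and d = 0.2220 m.
I_cm = mR² = 0.2982 kg·m², so I = I_cm + md² = 0.2982 + 0.2982 = 0.5963 kg·m².
L_eq = 0.5963/(6.05 × 0.2220) = 0.444 m.

0.444 m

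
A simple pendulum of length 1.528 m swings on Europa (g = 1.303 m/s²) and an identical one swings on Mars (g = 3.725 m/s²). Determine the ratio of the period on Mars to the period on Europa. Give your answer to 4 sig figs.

0.5914

T ∝ 1/√g, so T₂/T₁ = √(g₁/g₂) = √(1.303/3.725) = 0.5914.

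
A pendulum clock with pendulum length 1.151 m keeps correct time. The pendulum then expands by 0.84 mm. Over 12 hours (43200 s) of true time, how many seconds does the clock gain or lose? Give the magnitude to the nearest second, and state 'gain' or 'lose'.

lose 16 s

T ∝ √L, so T'/T = √(1.15184/1.151) = 1.00036.
In 43200 s of true time the clock registers 43200/1.00036 = 43184.2 s, so it loses 16 s.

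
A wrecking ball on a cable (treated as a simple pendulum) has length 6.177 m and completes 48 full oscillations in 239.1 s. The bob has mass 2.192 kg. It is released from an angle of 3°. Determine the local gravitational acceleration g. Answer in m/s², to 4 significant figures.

9.828 m/s²

T = 239.1/48 = 4.9813 s.
From T = 2π√(L/g), g = 4π²L/T² = 4π² × 6.177/4.9813² = 9.828 m/s².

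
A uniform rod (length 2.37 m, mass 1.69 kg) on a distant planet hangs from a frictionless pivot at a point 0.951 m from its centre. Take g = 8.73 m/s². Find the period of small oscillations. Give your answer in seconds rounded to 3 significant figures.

2.55 s

For a physical pendulum T = 2π√(I/(mgd)), with d = 0.9510 m from pivot to centre of mass.
I_cm = mL²/12 = 1.69 × 2.37²/12 = 0.7910 kg·m²; I = I_cm + md² = 0.7910 + 1.69 × 0.9510² = 2.319 kg·m².
T = 2π√(2.319/(1.69 × 8.73 × 0.9510)) = 2.55 s.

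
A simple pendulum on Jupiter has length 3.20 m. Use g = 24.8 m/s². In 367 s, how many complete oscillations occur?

162

T = 2π√(L/g) = 2π√(3.20/24.8) = 2.257 s.
Number of complete oscillations = ⌊367/2.257⌋ = ⌊162.6⌋ = 162.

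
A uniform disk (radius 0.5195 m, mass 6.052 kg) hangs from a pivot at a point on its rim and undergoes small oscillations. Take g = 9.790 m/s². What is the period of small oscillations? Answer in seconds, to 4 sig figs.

I_cm = ½mr² = 0.81666 kg·m². The pivot is at distance d = 0.5195 m from the centre of mass.
By the parallel-axis theorem, I = I_cm + md² = 0.81666 + 1.6333 = 2.4500 kg·m².
T = 2π√(I/(mgd)) = 2π√(2.4500/(6.052 × 9.790 × 0.5195)) = 1.773 s.

1.773 s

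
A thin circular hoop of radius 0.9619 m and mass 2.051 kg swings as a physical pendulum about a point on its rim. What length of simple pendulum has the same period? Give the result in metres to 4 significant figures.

1.924 m

The equivalent simple-pendulum length is L_eq = I/(md), where I is about the pivot and d = 0.96190 m.
I_cm = mR² = 1.8977 kg·m², so I = I_cm + md² = 1.8977 + 1.8977 = 3.7954 kg·m².
L_eq = 3.7954/(2.051 × 0.96190) = 1.924 m.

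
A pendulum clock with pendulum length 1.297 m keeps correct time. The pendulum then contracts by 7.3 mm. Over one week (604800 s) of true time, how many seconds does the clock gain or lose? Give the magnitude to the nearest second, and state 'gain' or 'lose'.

T ∝ √L, so T'/T = √(1.28970/1.297) = 0.997182.
In 604800 s of true time the clock registers 604800/0.997182 = 606509.2 s, so it gains 1709 s.

gain 1709 s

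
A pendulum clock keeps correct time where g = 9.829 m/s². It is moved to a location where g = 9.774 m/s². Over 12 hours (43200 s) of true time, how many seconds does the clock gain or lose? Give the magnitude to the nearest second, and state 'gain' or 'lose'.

lose 121 s

The clock's period scales as T ∝ 1/√g, so T'/T = √(9.829/9.774) = 1.00281.
In 43200 s of true time the clock registers 43200/1.00281 = 43079.0 s, so it loses 121 s.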